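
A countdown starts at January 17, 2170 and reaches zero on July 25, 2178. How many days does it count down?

Jan 17, 2170 → Jan 17, 2171: 365 days.
Jan 17, 2171 → Jan 17, 2172: 365 days.
Jan 17, 2172 → Jan 17, 2173: 366 days (Feb 29, 2172 is in that span).
Jan 17, 2173 → Jan 17, 2174: 365 days.
Jan 17, 2174 → Jan 17, 2175: 365 days.
Jan 17, 2175 → Jan 17, 2176: 365 days.
Jan 17, 2176 → Jan 17, 2177: 366 days (Feb 29, 2176 is in that span).
Jan 17, 2177 → Jan 17, 2178: 365 days.
Jan 17, 2178 → Feb 17, 2178: 31 days (January has 31).
Feb 17, 2178 → Mar 17, 2178: 28 days (February has 28).
Mar 17, 2178 → Apr 17, 2178: 31 days (March has 31).
Apr 17, 2178 → May 17, 2178: 30 days (April has 30).
May 17, 2178 → Jun 17, 2178: 31 days (May has 31).
Jun 17, 2178 → Jul 17, 2178: 30 days (June has 30).
Jul 17, 2178 → Jul 25, 2178: 8 days.
Total: 3111 days.

3111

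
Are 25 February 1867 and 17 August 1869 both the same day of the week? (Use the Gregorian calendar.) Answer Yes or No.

No

From Feb 25, 1867 to Aug 17, 1869 is 904 days.
904 mod 7 = 1, so they are different weekdays.
(Feb 25, 1867 is a Monday; Aug 17, 1869 is a Tuesday.)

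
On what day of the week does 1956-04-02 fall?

Monday

Doomsday rule: the anchor day for the 1900s is Wednesday. For year 56: 56÷12 = 4 r 8, and 8÷4 = 2, so 4+8+2 = 14.
Wednesday + 14 ≡ Wednesday — that's 1956's doomsday.
In April the doomsday date is Apr 4.
Apr 2 is 2 days before Apr 4; 2 mod 7 = 2, so Wednesday − 2 = Monday.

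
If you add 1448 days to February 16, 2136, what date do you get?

February 3, 2140

+366 (one year; includes Feb 29, 2136) → Feb 16, 2137 (1082 left).
+365 (one year) → Feb 16, 2138 (717 left).
+365 (one year) → Feb 16, 2139 (352 left).
Feb has 28 days: +13 → Mar 1, 2139 (339 left).
Mar has 31 days: +31 → Apr 1, 2139 (308 left).
Apr has 30 days: +30 → May 1, 2139 (278 left).
May has 31 days: +31 → Jun 1, 2139 (247 left).
Jun has 30 days: +30 → Jul 1, 2139 (217 left).
Jul has 31 days: +31 → Aug 1, 2139 (186 left).
Aug has 31 days: +31 → Sep 1, 2139 (155 left).
Sep has 30 days: +30 → Oct 1, 2139 (125 left).
Oct has 31 days: +31 → Nov 1, 2139 (94 left).
Nov has 30 days: +30 → Dec 1, 2139 (64 left).
Dec has 31 days: +31 → Jan 1, 2140 (33 left).
Jan has 31 days: +31 → Feb 1, 2140 (2 left).
+2 → Feb 3, 2140.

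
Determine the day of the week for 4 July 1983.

Doomsday rule: the anchor day for the 1900s is Wednesday. For year 83: 83÷12 = 6 r 11, and 11÷4 = 2, so 6+11+2 = 19.
Wednesday + 19 ≡ Monday — that's 1983's doomsday.
In July the doomsday date is Jul 11.
Jul 4 is 7 days before Jul 11; 7 mod 7 = 0, so Monday − 0 = Monday.

Monday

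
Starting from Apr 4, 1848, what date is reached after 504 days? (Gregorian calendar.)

August 21, 1849

+365 (one year) → Apr 4, 1849 (139 left).
Apr has 30 days: +27 → May 1, 1849 (112 left).
May has 31 days: +31 → Jun 1, 1849 (81 left).
Jun has 30 days: +30 → Jul 1, 1849 (51 left).
Jul has 31 days: +31 → Aug 1, 1849 (20 left).
+20 → Aug 21, 1849.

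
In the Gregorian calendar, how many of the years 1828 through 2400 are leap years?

Multiples of 4 in [1828,2400]: 144.
Of those, multiples of 100: 6 (not leap unless ÷400).
Multiples of 400: 2.
Leap years = 144 − 6 + 2 = 140.

140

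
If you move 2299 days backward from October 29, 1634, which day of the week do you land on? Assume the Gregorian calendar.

Oct 29, 1634 is a Sunday.
2299 mod 7 = 3, so 2299 days before a Sunday is Sunday − 3 = Thursday.

Thursday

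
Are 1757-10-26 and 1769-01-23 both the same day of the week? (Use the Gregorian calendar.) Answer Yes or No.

From Oct 26, 1757 to Jan 23, 1769 is 4107 days.
4107 mod 7 = 5, so they are different weekdays.
(Oct 26, 1757 is a Wednesday; Jan 23, 1769 is a Monday.)

No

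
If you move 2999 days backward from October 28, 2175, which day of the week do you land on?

Wednesday

First find the weekday of Oct 28, 2175. Doomsday rule: the anchor day for the 2100s is Sunday. For year 75: 75÷12 = 6 r 3, and 3÷4 = 0, so 6+3+0 = 9.
Sunday + 9 ≡ Tuesday — that's 2175's doomsday.
In October the doomsday date is Oct 10.
Oct 28 is 18 days after Oct 10; 18 mod 7 = 4, so Tuesday + 4 = Saturday.
2999 mod 7 = 3, so 2999 days before a Saturday is Saturday − 3 = Wednesday.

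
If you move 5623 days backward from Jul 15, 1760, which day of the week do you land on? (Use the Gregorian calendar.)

Sunday

Jul 15, 1760 is a Tuesday.
5623 mod 7 = 2, so 5623 days before a Tuesday is Tuesday − 2 = Sunday.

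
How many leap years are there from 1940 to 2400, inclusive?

Multiples of 4 in [1940,2400]: 116.
Of those, multiples of 100: 5 (not leap unless ÷400).
Multiples of 400: 2.
Leap years = 116 − 5 + 2 = 113.

113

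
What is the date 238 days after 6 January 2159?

Jan has 31 days: +26 → Feb 1, 2159 (212 left).
Feb has 28 days: +28 → Mar 1, 2159 (184 left).
Mar has 31 days: +31 → Apr 1, 2159 (153 left).
Apr has 30 days: +30 → May 1, 2159 (123 left).
May has 31 days: +31 → Jun 1, 2159 (92 left).
Jun has 30 days: +30 → Jul 1, 2159 (62 left).
Jul has 31 days: +31 → Aug 1, 2159 (31 left).
Aug has 31 days: +31 → Sep 1, 2159 (0 left).

September 1, 2159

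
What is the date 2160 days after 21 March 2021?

+365 (one year) → Mar 21, 2022 (1795 left).
+365 (one year) → Mar 21, 2023 (1430 left).
+366 (one year; includes Feb 29, 2024) → Mar 21, 2024 (1064 left).
+365 (one year) → Mar 21, 2025 (699 left).
+365 (one year) → Mar 21, 2026 (334 left).
Mar has 31 days: +11 → Apr 1, 2026 (323 left).
Apr has 30 days: +30 → May 1, 2026 (293 left).
May has 31 days: +31 → Jun 1, 2026 (262 left).
Jun has 30 days: +30 → Jul 1, 2026 (232 left).
Jul has 31 days: +31 → Aug 1, 2026 (201 left).
Aug has 31 days: +31 → Sep 1, 2026 (170 left).
Sep has 30 days: +30 → Oct 1, 2026 (140 left).
Oct has 31 days: +31 → Nov 1, 2026 (109 left).
Nov has 30 days: +30 → Dec 1, 2026 (79 left).
Dec has 31 days: +31 → Jan 1, 2027 (48 left).
Jan has 31 days: +31 → Feb 1, 2027 (17 left).
+17 → Feb 18, 2027.

February 18, 2027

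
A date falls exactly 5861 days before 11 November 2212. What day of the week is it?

Monday

Nov 11, 2212 is a Wednesday.
5861 mod 7 = 2, so 5861 days before a Wednesday is Wednesday − 2 = Monday.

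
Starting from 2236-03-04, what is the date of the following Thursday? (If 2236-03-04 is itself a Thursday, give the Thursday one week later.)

March 10, 2236

Mar 4, 2236 is a Friday.
From Friday to the next Thursday is 6 days.
Mar 4, 2236 + 6 = Mar 10, 2236.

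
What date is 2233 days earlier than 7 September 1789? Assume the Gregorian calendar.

−365 (one year) → Sep 7, 1788 (1868 left).
−366 (one year; includes Feb 29, 1788) → Sep 7, 1787 (1502 left).
−365 (one year) → Sep 7, 1786 (1137 left).
−365 (one year) → Sep 7, 1785 (772 left).
−365 (one year) → Sep 7, 1784 (407 left).
−366 (one year; includes Feb 29, 1784) → Sep 7, 1783 (41 left).
−7 → Aug 31, 1783 (end of Aug, 31 days; 34 left).
−31 → Jul 31, 1783 (end of Jul, 31 days; 3 left).
−3 → Jul 28, 1783.

July 28, 1783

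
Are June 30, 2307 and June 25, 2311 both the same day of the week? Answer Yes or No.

From Jun 30, 2307 to Jun 25, 2311 is 1456 days.
1456 mod 7 = 0, so they are the same weekday.
(Jun 30, 2307 is a Sunday; Jun 25, 2311 is a Sunday.)

Yes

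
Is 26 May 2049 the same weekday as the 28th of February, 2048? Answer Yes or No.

No

From Feb 28, 2048 to May 26, 2049 is 453 days.
453 mod 7 = 5, so they are different weekdays.
(Feb 28, 2048 is a Friday; May 26, 2049 is a Wednesday.)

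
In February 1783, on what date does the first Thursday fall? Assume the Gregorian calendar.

February 1, 1783 is a Saturday.
The first Thursday is therefore February 6 (5 days later).

February 6, 1783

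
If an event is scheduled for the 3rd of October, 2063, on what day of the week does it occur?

Doomsday rule: the anchor day for the 2000s is Tuesday. For year 63: 63÷12 = 5 r 3, and 3÷4 = 0, so 5+3+0 = 8.
Tuesday + 8 ≡ Wednesday — that's 2063's doomsday.
In October the doomsday date is Oct 10.
Oct 3 is 7 days before Oct 10; 7 mod 7 = 0, so Wednesday − 0 = Wednesday.

Wednesday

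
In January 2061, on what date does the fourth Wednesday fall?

January 26, 2061

January 1, 2061 is a Saturday.
The first Wednesday is therefore January 5 (4 days later).
The fourth Wednesday is 5 + 3×7 = January 26.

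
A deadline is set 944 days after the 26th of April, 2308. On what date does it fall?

+365 (one year) → Apr 26, 2309 (579 left).
+365 (one year) → Apr 26, 2310 (214 left).
Apr has 30 days: +5 → May 1, 2310 (209 left).
May has 31 days: +31 → Jun 1, 2310 (178 left).
Jun has 30 days: +30 → Jul 1, 2310 (148 left).
Jul has 31 days: +31 → Aug 1, 2310 (117 left).
Aug has 31 days: +31 → Sep 1, 2310 (86 left).
Sep has 30 days: +30 → Oct 1, 2310 (56 left).
Oct has 31 days: +31 → Nov 1, 2310 (25 left).
+25 → Nov 26, 2310.

November 26, 2310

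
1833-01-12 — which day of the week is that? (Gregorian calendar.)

January 1, 1833 is a Tuesday.
Jan 1, 1833 → Jan 12, 1833: 11 days.
Total: 11 days.
11 mod 7 = 4, so Tuesday + 4 = Saturday.

Saturday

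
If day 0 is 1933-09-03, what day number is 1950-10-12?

Sep 3, 1933 → Sep 3, 1934: 365 days.
Sep 3, 1934 → Sep 3, 1935: 365 days.
Sep 3, 1935 → Sep 3, 1936: 366 days (Feb 29, 1936 is in that span).
Sep 3, 1936 → Sep 3, 1937: 365 days.
Sep 3, 1937 → Sep 3, 1938: 365 days.
Sep 3, 1938 → Sep 3, 1939: 365 days.
Sep 3, 1939 → Sep 3, 1940: 366 days (Feb 29, 1940 is in that span).
Sep 3, 1940 → Sep 3, 1941: 365 days.
Sep 3, 1941 → Sep 3, 1942: 365 days.
Sep 3, 1942 → Sep 3, 1943: 365 days.
Sep 3, 1943 → Sep 3, 1944: 366 days (Feb 29, 1944 is in that span).
Sep 3, 1944 → Sep 3, 1945: 365 days.
Sep 3, 1945 → Sep 3, 1946: 365 days.
Sep 3, 1946 → Sep 3, 1947: 365 days.
Sep 3, 1947 → Sep 3, 1948: 366 days (Feb 29, 1948 is in that span).
Sep 3, 1948 → Sep 3, 1949: 365 days.
Sep 3, 1949 → Sep 3, 1950: 365 days.
Sep 3, 1950 → Oct 3, 1950: 30 days (September has 30).
Oct 3, 1950 → Oct 12, 1950: 9 days.
Total: 6248 days.

6248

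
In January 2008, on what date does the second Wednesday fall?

January 9, 2008

January 1, 2008 is a Tuesday.
The first Wednesday is therefore January 2 (1 days later).
The second Wednesday is 2 + 1×7 = January 9.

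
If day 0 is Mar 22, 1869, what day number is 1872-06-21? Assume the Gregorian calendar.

1187

Mar 22, 1869 → Mar 22, 1870: 365 days.
Mar 22, 1870 → Mar 22, 1871: 365 days.
Mar 22, 1871 → Mar 22, 1872: 366 days (Feb 29, 1872 is in that span).
Mar 22, 1872 → Apr 22, 1872: 31 days (March has 31).
Apr 22, 1872 → May 22, 1872: 30 days (April has 30).
May 22, 1872 → Jun 21, 1872: 30 days.
Total: 1187 days.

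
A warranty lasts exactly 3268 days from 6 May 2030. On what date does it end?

April 17, 2039

+365 (one year) → May 6, 2031 (2903 left).
+366 (one year; includes Feb 29, 2032) → May 6, 2032 (2537 left).
+365 (one year) → May 6, 2033 (2172 left).
+365 (one year) → May 6, 2034 (1807 left).
+365 (one year) → May 6, 2035 (1442 left).
+366 (one year; includes Feb 29, 2036) → May 6, 2036 (1076 left).
+365 (one year) → May 6, 2037 (711 left).
+365 (one year) → May 6, 2038 (346 left).
May has 31 days: +26 → Jun 1, 2038 (320 left).
Jun has 30 days: +30 → Jul 1, 2038 (290 left).
Jul has 31 days: +31 → Aug 1, 2038 (259 left).
Aug has 31 days: +31 → Sep 1, 2038 (228 left).
Sep has 30 days: +30 → Oct 1, 2038 (198 left).
Oct has 31 days: +31 → Nov 1, 2038 (167 left).
Nov has 30 days: +30 → Dec 1, 2038 (137 left).
Dec has 31 days: +31 → Jan 1, 2039 (106 left).
Jan has 31 days: +31 → Feb 1, 2039 (75 left).
Feb has 28 days: +28 → Mar 1, 2039 (47 left).
Mar has 31 days: +31 → Apr 1, 2039 (16 left).
+16 → Apr 17, 2039.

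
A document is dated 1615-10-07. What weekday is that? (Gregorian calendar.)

Wednesday

Doomsday rule: the anchor day for the 1600s is Tuesday. For year 15: 15÷12 = 1 r 3, and 3÷4 = 0, so 1+3+0 = 4.
Tuesday + 4 ≡ Saturday — that's 1615's doomsday.
In October the doomsday date is Oct 10.
Oct 7 is 3 days before Oct 10; 3 mod 7 = 3, so Saturday − 3 = Wednesday.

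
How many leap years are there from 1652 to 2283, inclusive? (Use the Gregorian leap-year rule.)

153

Multiples of 4 in [1652,2283]: 158.
Of those, multiples of 100: 6 (not leap unless ÷400).
Multiples of 400: 1.
Leap years = 158 − 6 + 1 = 153.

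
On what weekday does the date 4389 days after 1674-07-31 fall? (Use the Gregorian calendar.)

Tuesday

First find the weekday of Jul 31, 1674. Doomsday rule: the anchor day for the 1600s is Tuesday. For year 74: 74÷12 = 6 r 2, and 2÷4 = 0, so 6+2+0 = 8.
Tuesday + 8 ≡ Wednesday — that's 1674's doomsday.
In July the doomsday date is Jul 11.
Jul 31 is 20 days after Jul 11; 20 mod 7 = 6, so Wednesday + 6 = Tuesday.
4389 mod 7 = 0, so 4389 days after a Tuesday is Tuesday + 0 = Tuesday.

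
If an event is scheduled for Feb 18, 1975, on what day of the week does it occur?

Tuesday

January 1, 1975 is a Wednesday.
Jan 1, 1975 → Feb 1, 1975: 31 days (January has 31).
Feb 1, 1975 → Feb 18, 1975: 17 days.
Total: 48 days.
48 mod 7 = 6, so Wednesday + 6 = Tuesday.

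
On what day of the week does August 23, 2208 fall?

Doomsday rule: the anchor day for the 2200s is Friday. For year 08: 8÷12 = 0 r 8, and 8÷4 = 2, so 0+8+2 = 10.
Friday + 10 ≡ Monday — that's 2208's doomsday.
In August the doomsday date is Aug 8.
Aug 23 is 15 days after Aug 8; 15 mod 7 = 1, so Monday + 1 = Tuesday.

Tuesday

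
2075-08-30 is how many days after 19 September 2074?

Sep 19, 2074 → Oct 19, 2074: 30 days (September has 30).
Oct 19, 2074 → Nov 19, 2074: 31 days (October has 31).
Nov 19, 2074 → Dec 19, 2074: 30 days (November has 30).
Dec 19, 2074 → Jan 19, 2075: 31 days (December has 31).
Jan 19, 2075 → Feb 19, 2075: 31 days (January has 31).
Feb 19, 2075 → Mar 19, 2075: 28 days (February has 28).
Mar 19, 2075 → Apr 19, 2075: 31 days (March has 31).
Apr 19, 2075 → May 19, 2075: 30 days (April has 30).
May 19, 2075 → Jun 19, 2075: 31 days (May has 31).
Jun 19, 2075 → Jul 19, 2075: 30 days (June has 30).
Jul 19, 2075 → Aug 19, 2075: 31 days (July has 31).
Aug 19, 2075 → Aug 30, 2075: 11 days.
Total: 345 days.

345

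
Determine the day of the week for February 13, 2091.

Tuesday

January 1, 2091 is a Monday.
Jan 1, 2091 → Feb 1, 2091: 31 days (January has 31).
Feb 1, 2091 → Feb 13, 2091: 12 days.
Total: 43 days.
43 mod 7 = 1, so Monday + 1 = Tuesday.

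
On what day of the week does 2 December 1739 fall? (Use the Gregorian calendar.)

Wednesday

Doomsday rule: the anchor day for the 1700s is Sunday. For year 39: 39÷12 = 3 r 3, and 3÷4 = 0, so 3+3+0 = 6.
Sunday + 6 ≡ Saturday — that's 1739's doomsday.
In December the doomsday date is Dec 12.
Dec 2 is 10 days before Dec 12; 10 mod 7 = 3, so Saturday − 3 = Wednesday.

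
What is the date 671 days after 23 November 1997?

September 25, 1999

+365 (one year) → Nov 23, 1998 (306 left).
Nov has 30 days: +8 → Dec 1, 1998 (298 left).
Dec has 31 days: +31 → Jan 1, 1999 (267 left).
Jan has 31 days: +31 → Feb 1, 1999 (236 left).
Feb has 28 days: +28 → Mar 1, 1999 (208 left).
Mar has 31 days: +31 → Apr 1, 1999 (177 left).
Apr has 30 days: +30 → May 1, 1999 (147 left).
May has 31 days: +31 → Jun 1, 1999 (116 left).
Jun has 30 days: +30 → Jul 1, 1999 (86 left).
Jul has 31 days: +31 → Aug 1, 1999 (55 left).
Aug has 31 days: +31 → Sep 1, 1999 (24 left).
+24 → Sep 25, 1999.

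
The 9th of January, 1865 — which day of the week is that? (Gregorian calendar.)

Monday

Doomsday rule: the anchor day for the 1800s is Friday. For year 65: 65÷12 = 5 r 5, and 5÷4 = 1, so 5+5+1 = 11.
Friday + 11 ≡ Tuesday — that's 1865's doomsday.
In January the doomsday date is Jan 3 (1865 is not a leap year).
Jan 9 is 6 days after Jan 3; 6 mod 7 = 6, so Tuesday + 6 = Monday.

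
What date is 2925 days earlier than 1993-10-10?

−365 (one year) → Oct 10, 1992 (2560 left).
−366 (one year; includes Feb 29, 1992) → Oct 10, 1991 (2194 left).
−365 (one year) → Oct 10, 1990 (1829 left).
−365 (one year) → Oct 10, 1989 (1464 left).
−365 (one year) → Oct 10, 1988 (1099 left).
−366 (one year; includes Feb 29, 1988) → Oct 10, 1987 (733 left).
−365 (one year) → Oct 10, 1986 (368 left).
−10 → Sep 30, 1986 (end of Sep, 30 days; 358 left).
−30 → Aug 31, 1986 (end of Aug, 31 days; 328 left).
−31 → Jul 31, 1986 (end of Jul, 31 days; 297 left).
−31 → Jun 30, 1986 (end of Jun, 30 days; 266 left).
−30 → May 31, 1986 (end of May, 31 days; 236 left).
−31 → Apr 30, 1986 (end of Apr, 30 days; 205 left).
−30 → Mar 31, 1986 (end of Mar, 31 days; 175 left).
−31 → Feb 28, 1986 (end of Feb, 28 days; 144 left).
−28 → Jan 31, 1986 (end of Jan, 31 days; 116 left).
−31 → Dec 31, 1985 (end of Dec, 31 days; 85 left).
−31 → Nov 30, 1985 (end of Nov, 30 days; 54 left).
−30 → Oct 31, 1985 (end of Oct, 31 days; 24 left).
−24 → Oct 7, 1985.

October 7, 1985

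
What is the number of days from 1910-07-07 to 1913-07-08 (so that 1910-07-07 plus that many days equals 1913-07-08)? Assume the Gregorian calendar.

1097

Jul 7, 1910 → Jul 7, 1911: 365 days.
Jul 7, 1911 → Jul 7, 1912: 366 days (Feb 29, 1912 is in that span).
Jul 7, 1912 → Aug 7, 1912: 31 days (July has 31).
Aug 7, 1912 → Sep 7, 1912: 31 days (August has 31).
Sep 7, 1912 → Oct 7, 1912: 30 days (September has 30).
Oct 7, 1912 → Nov 7, 1912: 31 days (October has 31).
Nov 7, 1912 → Dec 7, 1912: 30 days (November has 30).
Dec 7, 1912 → Jan 7, 1913: 31 days (December has 31).
Jan 7, 1913 → Feb 7, 1913: 31 days (January has 31).
Feb 7, 1913 → Mar 7, 1913: 28 days (February has 28).
Mar 7, 1913 → Apr 7, 1913: 31 days (March has 31).
Apr 7, 1913 → May 7, 1913: 30 days (April has 30).
May 7, 1913 → Jun 7, 1913: 31 days (May has 31).
Jun 7, 1913 → Jul 7, 1913: 30 days (June has 30).
Jul 7, 1913 → Jul 8, 1913: 1 days.
Total: 1097 days.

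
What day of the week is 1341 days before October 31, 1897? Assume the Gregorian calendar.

First find the weekday of Oct 31, 1897. Doomsday rule: the anchor day for the 1800s is Friday. For year 97: 97÷12 = 8 r 1, and 1÷4 = 0, so 8+1+0 = 9.
Friday + 9 ≡ Sunday — that's 1897's doomsday.
In October the doomsday date is Oct 10.
Oct 31 is 21 days after Oct 10; 21 mod 7 = 0, so Sunday + 0 = Sunday.
1341 mod 7 = 4, so 1341 days before a Sunday is Sunday − 4 = Wednesday.

Wednesday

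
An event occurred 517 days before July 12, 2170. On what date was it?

February 10, 2169

−365 (one year) → Jul 12, 2169 (152 left).
−12 → Jun 30, 2169 (end of Jun, 30 days; 140 left).
−30 → May 31, 2169 (end of May, 31 days; 110 left).
−31 → Apr 30, 2169 (end of Apr, 30 days; 79 left).
−30 → Mar 31, 2169 (end of Mar, 31 days; 49 left).
−31 → Feb 28, 2169 (end of Feb, 28 days; 18 left).
−18 → Feb 10, 2169.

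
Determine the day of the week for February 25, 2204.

Saturday

January 1, 2204 is a Sunday.
Jan 1, 2204 → Feb 1, 2204: 31 days (January has 31).
Feb 1, 2204 → Feb 25, 2204: 24 days.
Total: 55 days.
55 mod 7 = 6, so Sunday + 6 = Saturday.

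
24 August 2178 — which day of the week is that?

Monday

January 1, 2178 is a Thursday.
Jan 1, 2178 → Feb 1, 2178: 31 days (January has 31).
Feb 1, 2178 → Mar 1, 2178: 28 days (February has 28).
Mar 1, 2178 → Apr 1, 2178: 31 days (March has 31).
Apr 1, 2178 → May 1, 2178: 30 days (April has 30).
May 1, 2178 → Jun 1, 2178: 31 days (May has 31).
Jun 1, 2178 → Jul 1, 2178: 30 days (June has 30).
Jul 1, 2178 → Aug 1, 2178: 31 days (July has 31).
Aug 1, 2178 → Aug 24, 2178: 23 days.
Total: 235 days.
235 mod 7 = 4, so Thursday + 4 = Monday.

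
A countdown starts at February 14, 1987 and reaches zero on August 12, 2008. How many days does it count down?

7850

Feb 14, 1987 → Feb 14, 1988: 365 days.
Feb 14, 1988 → Feb 14, 1989: 366 days (Feb 29, 1988 is in that span).
Feb 14, 1989 → Feb 14, 1990: 365 days.
Feb 14, 1990 → Feb 14, 1991: 365 days.
Feb 14, 1991 → Feb 14, 1992: 365 days.
Feb 14, 1992 → Feb 14, 1993: 366 days (Feb 29, 1992 is in that span).
Feb 14, 1993 → Feb 14, 1994: 365 days.
Feb 14, 1994 → Feb 14, 1995: 365 days.
Feb 14, 1995 → Feb 14, 1996: 365 days.
Feb 14, 1996 → Feb 14, 1997: 366 days (Feb 29, 1996 is in that span).
Feb 14, 1997 → Feb 14, 1998: 365 days.
Feb 14, 1998 → Feb 14, 1999: 365 days.
Feb 14, 1999 → Feb 14, 2000: 365 days.
Feb 14, 2000 → Feb 14, 2001: 366 days (Feb 29, 2000 is in that span).
Feb 14, 2001 → Feb 14, 2002: 365 days.
Feb 14, 2002 → Feb 14, 2003: 365 days.
Feb 14, 2003 → Feb 14, 2004: 365 days.
Feb 14, 2004 → Feb 14, 2005: 366 days (Feb 29, 2004 is in that span).
Feb 14, 2005 → Feb 14, 2006: 365 days.
Feb 14, 2006 → Feb 14, 2007: 365 days.
Feb 14, 2007 → Feb 14, 2008: 365 days.
Feb 14, 2008 → Mar 14, 2008: 29 days (February has 29).
Mar 14, 2008 → Apr 14, 2008: 31 days (March has 31).
Apr 14, 2008 → May 14, 2008: 30 days (April has 30).
May 14, 2008 → Jun 14, 2008: 31 days (May has 31).
Jun 14, 2008 → Jul 14, 2008: 30 days (June has 30).
Jul 14, 2008 → Aug 12, 2008: 29 days.
Total: 7850 days.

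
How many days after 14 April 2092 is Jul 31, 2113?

Apr 14, 2092 → Apr 14, 2093: 365 days.
Apr 14, 2093 → Apr 14, 2094: 365 days.
Apr 14, 2094 → Apr 14, 2095: 365 days.
Apr 14, 2095 → Apr 14, 2096: 366 days (Feb 29, 2096 is in that span).
Apr 14, 2096 → Apr 14, 2097: 365 days.
Apr 14, 2097 → Apr 14, 2098: 365 days.
Apr 14, 2098 → Apr 14, 2099: 365 days.
Apr 14, 2099 → Apr 14, 2100: 365 days.
Apr 14, 2100 → Apr 14, 2101: 365 days.
Apr 14, 2101 → Apr 14, 2102: 365 days.
Apr 14, 2102 → Apr 14, 2103: 365 days.
Apr 14, 2103 → Apr 14, 2104: 366 days (Feb 29, 2104 is in that span).
Apr 14, 2104 → Apr 14, 2105: 365 days.
Apr 14, 2105 → Apr 14, 2106: 365 days.
Apr 14, 2106 → Apr 14, 2107: 365 days.
Apr 14, 2107 → Apr 14, 2108: 366 days (Feb 29, 2108 is in that span).
Apr 14, 2108 → Apr 14, 2109: 365 days.
Apr 14, 2109 → Apr 14, 2110: 365 days.
Apr 14, 2110 → Apr 14, 2111: 365 days.
Apr 14, 2111 → Apr 14, 2112: 366 days (Feb 29, 2112 is in that span).
Apr 14, 2112 → Apr 14, 2113: 365 days.
Apr 14, 2113 → May 14, 2113: 30 days (April has 30).
May 14, 2113 → Jun 14, 2113: 31 days (May has 31).
Jun 14, 2113 → Jul 14, 2113: 30 days (June has 30).
Jul 14, 2113 → Jul 31, 2113: 17 days.
Total: 7777 days.

7777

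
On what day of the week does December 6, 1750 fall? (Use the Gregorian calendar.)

Doomsday rule: the anchor day for the 1700s is Sunday. For year 50: 50÷12 = 4 r 2, and 2÷4 = 0, so 4+2+0 = 6.
Sunday + 6 ≡ Saturday — that's 1750's doomsday.
In December the doomsday date is Dec 12.
Dec 6 is 6 days before Dec 12; 6 mod 7 = 6, so Saturday − 6 = Sunday.

Sunday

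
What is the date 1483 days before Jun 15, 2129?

−365 (one year) → Jun 15, 2128 (1118 left).
−366 (one year; includes Feb 29, 2128) → Jun 15, 2127 (752 left).
−365 (one year) → Jun 15, 2126 (387 left).
−15 → May 31, 2126 (end of May, 31 days; 372 left).
−31 → Apr 30, 2126 (end of Apr, 30 days; 341 left).
−30 → Mar 31, 2126 (end of Mar, 31 days; 311 left).
−31 → Feb 28, 2126 (end of Feb, 28 days; 280 left).
−28 → Jan 31, 2126 (end of Jan, 31 days; 252 left).
−31 → Dec 31, 2125 (end of Dec, 31 days; 221 left).
−31 → Nov 30, 2125 (end of Nov, 30 days; 190 left).
−30 → Oct 31, 2125 (end of Oct, 31 days; 160 left).
−31 → Sep 30, 2125 (end of Sep, 30 days; 129 left).
−30 → Aug 31, 2125 (end of Aug, 31 days; 99 left).
−31 → Jul 31, 2125 (end of Jul, 31 days; 68 left).
−31 → Jun 30, 2125 (end of Jun, 30 days; 37 left).
−30 → May 31, 2125 (end of May, 31 days; 7 left).
−7 → May 24, 2125.

May 24, 2125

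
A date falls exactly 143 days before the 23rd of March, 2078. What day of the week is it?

First find the weekday of Mar 23, 2078. Doomsday rule: the anchor day for the 2000s is Tuesday. For year 78: 78÷12 = 6 r 6, and 6÷4 = 1, so 6+6+1 = 13.
Tuesday + 13 ≡ Monday — that's 2078's doomsday.
In March the doomsday date is Mar 14.
Mar 23 is 9 days after Mar 14; 9 mod 7 = 2, so Monday + 2 = Wednesday.
143 mod 7 = 3, so 143 days before a Wednesday is Wednesday − 3 = Sunday.

Sunday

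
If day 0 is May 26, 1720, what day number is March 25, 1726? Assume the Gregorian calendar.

2129

May 26, 1720 → May 26, 1721: 365 days.
May 26, 1721 → May 26, 1722: 365 days.
May 26, 1722 → May 26, 1723: 365 days.
May 26, 1723 → May 26, 1724: 366 days (Feb 29, 1724 is in that span).
May 26, 1724 → May 26, 1725: 365 days.
May 26, 1725 → Jun 26, 1725: 31 days (May has 31).
Jun 26, 1725 → Jul 26, 1725: 30 days (June has 30).
Jul 26, 1725 → Aug 26, 1725: 31 days (July has 31).
Aug 26, 1725 → Sep 26, 1725: 31 days (August has 31).
Sep 26, 1725 → Oct 26, 1725: 30 days (September has 30).
Oct 26, 1725 → Nov 26, 1725: 31 days (October has 31).
Nov 26, 1725 → Dec 26, 1725: 30 days (November has 30).
Dec 26, 1725 → Jan 26, 1726: 31 days (December has 31).
Jan 26, 1726 → Feb 26, 1726: 31 days (January has 31).
Feb 26, 1726 → Mar 25, 1726: 27 days.
Total: 2129 days.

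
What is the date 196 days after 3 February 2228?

August 17, 2228

Feb has 29 days: +27 → Mar 1, 2228 (169 left).
Mar has 31 days: +31 → Apr 1, 2228 (138 left).
Apr has 30 days: +30 → May 1, 2228 (108 left).
May has 31 days: +31 → Jun 1, 2228 (77 left).
Jun has 30 days: +30 → Jul 1, 2228 (47 left).
Jul has 31 days: +31 → Aug 1, 2228 (16 left).
+16 → Aug 17, 2228.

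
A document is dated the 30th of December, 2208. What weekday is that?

Doomsday rule: the anchor day for the 2200s is Friday. For year 08: 8÷12 = 0 r 8, and 8÷4 = 2, so 0+8+2 = 10.
Friday + 10 ≡ Monday — that's 2208's doomsday.
In December the doomsday date is Dec 12.
Dec 30 is 18 days after Dec 12; 18 mod 7 = 4, so Monday + 4 = Friday.

Friday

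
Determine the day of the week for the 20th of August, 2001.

Monday

Doomsday rule: the anchor day for the 2000s is Tuesday. For year 01: 1÷12 = 0 r 1, and 1÷4 = 0, so 0+1+0 = 1.
Tuesday + 1 ≡ Wednesday — that's 2001's doomsday.
In August the doomsday date is Aug 8.
Aug 20 is 12 days after Aug 8; 12 mod 7 = 5, so Wednesday + 5 = Monday.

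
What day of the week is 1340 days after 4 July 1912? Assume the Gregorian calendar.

Sunday

Jul 4, 1912 is a Thursday.
1340 mod 7 = 3, so 1340 days after a Thursday is Thursday + 3 = Sunday.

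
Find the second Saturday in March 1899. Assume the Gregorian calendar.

March 11, 1899

March 1, 1899 is a Wednesday.
The first Saturday is therefore March 4 (3 days later).
The second Saturday is 4 + 1×7 = March 11.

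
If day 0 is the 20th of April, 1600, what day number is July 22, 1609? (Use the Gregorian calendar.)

3380

Apr 20, 1600 → Apr 20, 1601: 365 days.
Apr 20, 1601 → Apr 20, 1602: 365 days.
Apr 20, 1602 → Apr 20, 1603: 365 days.
Apr 20, 1603 → Apr 20, 1604: 366 days (Feb 29, 1604 is in that span).
Apr 20, 1604 → Apr 20, 1605: 365 days.
Apr 20, 1605 → Apr 20, 1606: 365 days.
Apr 20, 1606 → Apr 20, 1607: 365 days.
Apr 20, 1607 → Apr 20, 1608: 366 days (Feb 29, 1608 is in that span).
Apr 20, 1608 → Apr 20, 1609: 365 days.
Apr 20, 1609 → May 20, 1609: 30 days (April has 30).
May 20, 1609 → Jun 20, 1609: 31 days (May has 31).
Jun 20, 1609 → Jul 20, 1609: 30 days (June has 30).
Jul 20, 1609 → Jul 22, 1609: 2 days.
Total: 3380 days.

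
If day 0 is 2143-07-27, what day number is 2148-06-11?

1781

Jul 27, 2143 → Jul 27, 2144: 366 days (Feb 29, 2144 is in that span).
Jul 27, 2144 → Jul 27, 2145: 365 days.
Jul 27, 2145 → Jul 27, 2146: 365 days.
Jul 27, 2146 → Jul 27, 2147: 365 days.
Jul 27, 2147 → Aug 27, 2147: 31 days (July has 31).
Aug 27, 2147 → Sep 27, 2147: 31 days (August has 31).
Sep 27, 2147 → Oct 27, 2147: 30 days (September has 30).
Oct 27, 2147 → Nov 27, 2147: 31 days (October has 31).
Nov 27, 2147 → Dec 27, 2147: 30 days (November has 30).
Dec 27, 2147 → Jan 27, 2148: 31 days (December has 31).
Jan 27, 2148 → Feb 27, 2148: 31 days (January has 31).
Feb 27, 2148 → Mar 27, 2148: 29 days (February has 29).
Mar 27, 2148 → Apr 27, 2148: 31 days (March has 31).
Apr 27, 2148 → May 27, 2148: 30 days (April has 30).
May 27, 2148 → Jun 11, 2148: 15 days.
Total: 1781 days.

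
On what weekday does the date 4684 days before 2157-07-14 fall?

Wednesday

First find the weekday of Jul 14, 2157. Doomsday rule: the anchor day for the 2100s is Sunday. For year 57: 57÷12 = 4 r 9, and 9÷4 = 2, so 4+9+2 = 15.
Sunday + 15 ≡ Monday — that's 2157's doomsday.
In July the doomsday date is Jul 11.
Jul 14 is 3 days after Jul 11; 3 mod 7 = 3, so Monday + 3 = Thursday.
4684 mod 7 = 1, so 4684 days before a Thursday is Thursday − 1 = Wednesday.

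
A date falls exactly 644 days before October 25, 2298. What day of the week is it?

Tuesday

First find the weekday of Oct 25, 2298. Doomsday rule: the anchor day for the 2200s is Friday. For year 98: 98÷12 = 8 r 2, and 2÷4 = 0, so 8+2+0 = 10.
Friday + 10 ≡ Monday — that's 2298's doomsday.
In October the doomsday date is Oct 10.
Oct 25 is 15 days after Oct 10; 15 mod 7 = 1, so Monday + 1 = Tuesday.
644 mod 7 = 0, so 644 days before a Tuesday is Tuesday − 0 = Tuesday.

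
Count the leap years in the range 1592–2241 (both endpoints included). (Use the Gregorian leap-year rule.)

Multiples of 4 in [1592,2241]: 163.
Of those, multiples of 100: 7 (not leap unless ÷400).
Multiples of 400: 2.
Leap years = 163 − 7 + 2 = 158.

158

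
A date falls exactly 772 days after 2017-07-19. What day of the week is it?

Friday

Jul 19, 2017 is a Wednesday.
772 mod 7 = 2, so 772 days after a Wednesday is Wednesday + 2 = Friday.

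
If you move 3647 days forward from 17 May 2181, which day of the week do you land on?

May 17, 2181 is a Thursday.
3647 mod 7 = 0, so 3647 days after a Thursday is Thursday + 0 = Thursday.

Thursday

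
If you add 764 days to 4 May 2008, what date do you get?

June 7, 2010

+365 (one year) → May 4, 2009 (399 left).
May has 31 days: +28 → Jun 1, 2009 (371 left).
Jun has 30 days: +30 → Jul 1, 2009 (341 left).
Jul has 31 days: +31 → Aug 1, 2009 (310 left).
Aug has 31 days: +31 → Sep 1, 2009 (279 left).
Sep has 30 days: +30 → Oct 1, 2009 (249 left).
Oct has 31 days: +31 → Nov 1, 2009 (218 left).
Nov has 30 days: +30 → Dec 1, 2009 (188 left).
Dec has 31 days: +31 → Jan 1, 2010 (157 left).
Jan has 31 days: +31 → Feb 1, 2010 (126 left).
Feb has 28 days: +28 → Mar 1, 2010 (98 left).
Mar has 31 days: +31 → Apr 1, 2010 (67 left).
Apr has 30 days: +30 → May 1, 2010 (37 left).
May has 31 days: +31 → Jun 1, 2010 (6 left).
+6 → Jun 7, 2010.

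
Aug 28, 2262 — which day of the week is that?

Thursday

Doomsday rule: the anchor day for the 2200s is Friday. For year 62: 62÷12 = 5 r 2, and 2÷4 = 0, so 5+2+0 = 7.
Friday + 7 ≡ Friday — that's 2262's doomsday.
In August the doomsday date is Aug 8.
Aug 28 is 20 days after Aug 8; 20 mod 7 = 6, so Friday + 6 = Thursday.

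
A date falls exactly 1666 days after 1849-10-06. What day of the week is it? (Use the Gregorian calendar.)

First find the weekday of Oct 6, 1849. Doomsday rule: the anchor day for the 1800s is Friday. For year 49: 49÷12 = 4 r 1, and 1÷4 = 0, so 4+1+0 = 5.
Friday + 5 ≡ Wednesday — that's 1849's doomsday.
In October the doomsday date is Oct 10.
Oct 6 is 4 days before Oct 10; 4 mod 7 = 4, so Wednesday − 4 = Saturday.
1666 mod 7 = 0, so 1666 days after a Saturday is Saturday + 0 = Saturday.

Saturday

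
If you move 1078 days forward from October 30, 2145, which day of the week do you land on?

Saturday

First find the weekday of Oct 30, 2145. Doomsday rule: the anchor day for the 2100s is Sunday. For year 45: 45÷12 = 3 r 9, and 9÷4 = 2, so 3+9+2 = 14.
Sunday + 14 ≡ Sunday — that's 2145's doomsday.
In October the doomsday date is Oct 10.
Oct 30 is 20 days after Oct 10; 20 mod 7 = 6, so Sunday + 6 = Saturday.
1078 mod 7 = 0, so 1078 days after a Saturday is Saturday + 0 = Saturday.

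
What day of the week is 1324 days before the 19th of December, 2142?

First find the weekday of Dec 19, 2142. Doomsday rule: the anchor day for the 2100s is Sunday. For year 42: 42÷12 = 3 r 6, and 6÷4 = 1, so 3+6+1 = 10.
Sunday + 10 ≡ Wednesday — that's 2142's doomsday.
In December the doomsday date is Dec 12.
Dec 19 is 7 days after Dec 12; 7 mod 7 = 0, so Wednesday + 0 = Wednesday.
1324 mod 7 = 1, so 1324 days before a Wednesday is Wednesday − 1 = Tuesday.

Tuesday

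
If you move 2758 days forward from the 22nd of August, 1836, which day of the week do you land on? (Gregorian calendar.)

Aug 22, 1836 is a Monday.
2758 mod 7 = 0, so 2758 days after a Monday is Monday + 0 = Monday.

Monday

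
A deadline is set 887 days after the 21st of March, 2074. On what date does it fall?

+365 (one year) → Mar 21, 2075 (522 left).
+366 (one year; includes Feb 29, 2076) → Mar 21, 2076 (156 left).
Mar has 31 days: +11 → Apr 1, 2076 (145 left).
Apr has 30 days: +30 → May 1, 2076 (115 left).
May has 31 days: +31 → Jun 1, 2076 (84 left).
Jun has 30 days: +30 → Jul 1, 2076 (54 left).
Jul has 31 days: +31 → Aug 1, 2076 (23 left).
+23 → Aug 24, 2076.

August 24, 2076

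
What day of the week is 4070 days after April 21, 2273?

First find the weekday of Apr 21, 2273. Doomsday rule: the anchor day for the 2200s is Friday. For year 73: 73÷12 = 6 r 1, and 1÷4 = 0, so 6+1+0 = 7.
Friday + 7 ≡ Friday — that's 2273's doomsday.
In April the doomsday date is Apr 4.
Apr 21 is 17 days after Apr 4; 17 mod 7 = 3, so Friday + 3 = Monday.
4070 mod 7 = 3, so 4070 days after a Monday is Monday + 3 = Thursday.

Thursday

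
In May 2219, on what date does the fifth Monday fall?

May 31, 2219

May 1, 2219 is a Saturday.
The first Monday is therefore May 3 (2 days later).
The fifth Monday is 3 + 4×7 = May 31.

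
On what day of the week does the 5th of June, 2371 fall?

Doomsday rule: the anchor day for the 2300s is Wednesday. For year 71: 71÷12 = 5 r 11, and 11÷4 = 2, so 5+11+2 = 18.
Wednesday + 18 ≡ Sunday — that's 2371's doomsday.
In June the doomsday date is Jun 6.
Jun 5 is 1 day before Jun 6; 1 mod 7 = 1, so Sunday − 1 = Saturday.

Saturday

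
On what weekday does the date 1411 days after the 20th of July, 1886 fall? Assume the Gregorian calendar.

First find the weekday of Jul 20, 1886. Doomsday rule: the anchor day for the 1800s is Friday. For year 86: 86÷12 = 7 r 2, and 2÷4 = 0, so 7+2+0 = 9.
Friday + 9 ≡ Sunday — that's 1886's doomsday.
In July the doomsday date is Jul 11.
Jul 20 is 9 days after Jul 11; 9 mod 7 = 2, so Sunday + 2 = Tuesday.
1411 mod 7 = 4, so 1411 days after a Tuesday is Tuesday + 4 = Saturday.

Saturday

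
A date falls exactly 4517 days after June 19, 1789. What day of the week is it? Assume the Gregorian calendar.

Sunday

Jun 19, 1789 is a Friday.
4517 mod 7 = 2, so 4517 days after a Friday is Friday + 2 = Sunday.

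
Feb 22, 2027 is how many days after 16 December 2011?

5547

Dec 16, 2011 → Dec 16, 2012: 366 days (Feb 29, 2012 is in that span).
Dec 16, 2012 → Dec 16, 2013: 365 days.
Dec 16, 2013 → Dec 16, 2014: 365 days.
Dec 16, 2014 → Dec 16, 2015: 365 days.
Dec 16, 2015 → Dec 16, 2016: 366 days (Feb 29, 2016 is in that span).
Dec 16, 2016 → Dec 16, 2017: 365 days.
Dec 16, 2017 → Dec 16, 2018: 365 days.
Dec 16, 2018 → Dec 16, 2019: 365 days.
Dec 16, 2019 → Dec 16, 2020: 366 days (Feb 29, 2020 is in that span).
Dec 16, 2020 → Dec 16, 2021: 365 days.
Dec 16, 2021 → Dec 16, 2022: 365 days.
Dec 16, 2022 → Dec 16, 2023: 365 days.
Dec 16, 2023 → Dec 16, 2024: 366 days (Feb 29, 2024 is in that span).
Dec 16, 2024 → Dec 16, 2025: 365 days.
Dec 16, 2025 → Dec 16, 2026: 365 days.
Dec 16, 2026 → Jan 16, 2027: 31 days (December has 31).
Jan 16, 2027 → Feb 16, 2027: 31 days (January has 31).
Feb 16, 2027 → Feb 22, 2027: 6 days.
Total: 5547 days.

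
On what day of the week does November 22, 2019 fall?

Doomsday rule: the anchor day for the 2000s is Tuesday. For year 19: 19÷12 = 1 r 7, and 7÷4 = 1, so 1+7+1 = 9.
Tuesday + 9 ≡ Thursday — that's 2019's doomsday.
In November the doomsday date is Nov 7.
Nov 22 is 15 days after Nov 7; 15 mod 7 = 1, so Thursday + 1 = Friday.

Friday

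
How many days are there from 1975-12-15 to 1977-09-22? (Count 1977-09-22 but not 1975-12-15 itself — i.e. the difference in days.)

Dec 15, 1975 → Dec 15, 1976: 366 days (Feb 29, 1976 is in that span).
Dec 15, 1976 → Jan 15, 1977: 31 days (December has 31).
Jan 15, 1977 → Feb 15, 1977: 31 days (January has 31).
Feb 15, 1977 → Mar 15, 1977: 28 days (February has 28).
Mar 15, 1977 → Apr 15, 1977: 31 days (March has 31).
Apr 15, 1977 → May 15, 1977: 30 days (April has 30).
May 15, 1977 → Jun 15, 1977: 31 days (May has 31).
Jun 15, 1977 → Jul 15, 1977: 30 days (June has 30).
Jul 15, 1977 → Aug 15, 1977: 31 days (July has 31).
Aug 15, 1977 → Sep 15, 1977: 31 days (August has 31).
Sep 15, 1977 → Sep 22, 1977: 7 days.
Total: 647 days.

647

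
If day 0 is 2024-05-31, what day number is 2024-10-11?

133

May 31, 2024 → Jun 30, 2024: 30 days (May has 31).
Jun 30, 2024 → Jul 30, 2024: 30 days (June has 30).
Jul 30, 2024 → Aug 30, 2024: 31 days (July has 31).
Aug 30, 2024 → Sep 30, 2024: 31 days (August has 31).
Sep 30, 2024 → Oct 11, 2024: 11 days.
Total: 133 days.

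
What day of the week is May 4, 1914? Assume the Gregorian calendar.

Doomsday rule: the anchor day for the 1900s is Wednesday. For year 14: 14÷12 = 1 r 2, and 2÷4 = 0, so 1+2+0 = 3.
Wednesday + 3 ≡ Saturday — that's 1914's doomsday.
In May the doomsday date is May 9.
May 4 is 5 days before May 9; 5 mod 7 = 5, so Saturday − 5 = Monday.

Monday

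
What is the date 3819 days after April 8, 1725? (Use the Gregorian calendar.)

+365 (one year) → Apr 8, 1726 (3454 left).
+365 (one year) → Apr 8, 1727 (3089 left).
+366 (one year; includes Feb 29, 1728) → Apr 8, 1728 (2723 left).
+365 (one year) → Apr 8, 1729 (2358 left).
+365 (one year) → Apr 8, 1730 (1993 left).
+365 (one year) → Apr 8, 1731 (1628 left).
+366 (one year; includes Feb 29, 1732) → Apr 8, 1732 (1262 left).
+365 (one year) → Apr 8, 1733 (897 left).
+365 (one year) → Apr 8, 1734 (532 left).
+365 (one year) → Apr 8, 1735 (167 left).
Apr has 30 days: +23 → May 1, 1735 (144 left).
May has 31 days: +31 → Jun 1, 1735 (113 left).
Jun has 30 days: +30 → Jul 1, 1735 (83 left).
Jul has 31 days: +31 → Aug 1, 1735 (52 left).
Aug has 31 days: +31 → Sep 1, 1735 (21 left).
+21 → Sep 22, 1735.

September 22, 1735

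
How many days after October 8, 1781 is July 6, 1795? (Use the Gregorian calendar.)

Oct 8, 1781 → Oct 8, 1782: 365 days.
Oct 8, 1782 → Oct 8, 1783: 365 days.
Oct 8, 1783 → Oct 8, 1784: 366 days (Feb 29, 1784 is in that span).
Oct 8, 1784 → Oct 8, 1785: 365 days.
Oct 8, 1785 → Oct 8, 1786: 365 days.
Oct 8, 1786 → Oct 8, 1787: 365 days.
Oct 8, 1787 → Oct 8, 1788: 366 days (Feb 29, 1788 is in that span).
Oct 8, 1788 → Oct 8, 1789: 365 days.
Oct 8, 1789 → Oct 8, 1790: 365 days.
Oct 8, 1790 → Oct 8, 1791: 365 days.
Oct 8, 1791 → Oct 8, 1792: 366 days (Feb 29, 1792 is in that span).
Oct 8, 1792 → Oct 8, 1793: 365 days.
Oct 8, 1793 → Oct 8, 1794: 365 days.
Oct 8, 1794 → Nov 8, 1794: 31 days (October has 31).
Nov 8, 1794 → Dec 8, 1794: 30 days (November has 30).
Dec 8, 1794 → Jan 8, 1795: 31 days (December has 31).
Jan 8, 1795 → Feb 8, 1795: 31 days (January has 31).
Feb 8, 1795 → Mar 8, 1795: 28 days (February has 28).
Mar 8, 1795 → Apr 8, 1795: 31 days (March has 31).
Apr 8, 1795 → May 8, 1795: 30 days (April has 30).
May 8, 1795 → Jun 8, 1795: 31 days (May has 31).
Jun 8, 1795 → Jul 6, 1795: 28 days.
Total: 5019 days.

5019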